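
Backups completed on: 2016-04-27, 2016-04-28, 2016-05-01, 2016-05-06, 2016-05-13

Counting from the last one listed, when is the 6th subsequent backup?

2016-08-05

Gaps: 1, 3, 5, 7 days — each gap is 2 larger than the previous one.
Next gap: 9 days. 2016-05-13 + 9 days = 2016-05-22.
Next gap: 11 days. 2016-05-22 + 11 days = 2016-06-02.
Next gap: 13 days. 2016-06-02 + 13 days = 2016-06-15.
Next gap: 15 days. 2016-06-15 + 15 days = 2016-06-30.
Next gap: 17 days. 2016-06-30 + 17 days = 2016-07-17.
Next gap: 19 days. 2016-07-17 + 19 days = 2016-08-05.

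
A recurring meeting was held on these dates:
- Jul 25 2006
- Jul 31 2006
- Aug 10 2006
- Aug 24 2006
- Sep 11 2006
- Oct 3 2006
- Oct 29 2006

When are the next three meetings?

Gaps: 6, 10, 14, 18, 22, 26 days — each gap is 4 larger than the previous one.
Next gap: 30 days. Oct 29 2006 + 30 days = Nov 28 2006.
Next gap: 34 days. Nov 28 2006 + 34 days = Jan 1 2007.
Next gap: 38 days. Jan 1 2007 + 38 days = Feb 8 2007.

Nov 28 2006, Jan 1 2007, Feb 8 2007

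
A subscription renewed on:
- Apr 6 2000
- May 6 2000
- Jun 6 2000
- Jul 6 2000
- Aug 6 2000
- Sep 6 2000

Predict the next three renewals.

Gaps: 30, 31, 30, 31, 31 days — not constant. Every event is on the 6th of the month.
Pattern: the 6th of each month.
Next: October 2000 → Oct 6 2000.
Next: November 2000 → Nov 6 2000.
December 2000: Dec 6 2000.

Oct 6 2000, Nov 6 2000, Dec 6 2000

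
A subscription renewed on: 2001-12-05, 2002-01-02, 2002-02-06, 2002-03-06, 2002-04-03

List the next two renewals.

These are Wednesdays at 28- or 35-day spacing (28, 35, 28, 28).
The pattern: 1st Wednesday of the month.
May 2002 — 1st Wednesday is 2002-05-01.
June 2002 — 1st Wednesday is 2002-06-05.

2002-05-01, 2002-06-05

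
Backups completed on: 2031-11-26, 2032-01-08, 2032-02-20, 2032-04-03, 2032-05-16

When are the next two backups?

The spacing is 43, 43, 43, 43 days — always 43 days.
2032-05-16 + 43 days = 2032-06-28.
2032-06-28 + 43 days = 2032-08-10.

2032-06-28, 2032-08-10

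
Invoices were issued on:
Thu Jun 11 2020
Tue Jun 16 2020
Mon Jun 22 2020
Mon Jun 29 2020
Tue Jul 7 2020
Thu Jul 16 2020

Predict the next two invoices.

The spacing grows by 1 each time: 5, 6, 7, 8, 9 days.
Next gap: 10 days. Thu Jul 16 2020 + 10 days = Sun Jul 26 2020.
Next gap: 11 days. Sun Jul 26 2020 + 11 days = Thu Aug 6 2020.

Sun Jul 26 2020, Thu Aug 6 2020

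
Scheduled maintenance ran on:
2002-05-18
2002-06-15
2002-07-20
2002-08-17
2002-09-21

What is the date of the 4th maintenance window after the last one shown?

2003-01-18

All dates are Saturdays, 28, 35, 28, 35 days apart.
Specifically, the 3rd Saturday of each month.
3rd Saturday of October 2002: 2002-10-19.
3rd Saturday of November 2002: 2002-11-16.
3rd Saturday of December 2002: 2002-12-21.
3rd Saturday of January 2003: 2003-01-18.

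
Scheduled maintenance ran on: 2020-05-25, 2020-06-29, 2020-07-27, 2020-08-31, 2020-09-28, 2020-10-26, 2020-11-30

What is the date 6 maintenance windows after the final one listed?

These are Mondays with 35, 28, 35, 28, 28, 35-day gaps.
Each is the final Monday of its month — 2020-06-29 is past the 28th, so '4th Monday' doesn't fit.
Last Monday of December 2020: 2020-12-28.
January 2021 ends with Monday 2021-01-25.
Last Monday of February 2021: 2021-02-22.
March 2021 ends with Monday 2021-03-29.
Last Monday of April 2021: 2021-04-26.
Last Monday of May 2021: 2021-05-31.

2021-05-31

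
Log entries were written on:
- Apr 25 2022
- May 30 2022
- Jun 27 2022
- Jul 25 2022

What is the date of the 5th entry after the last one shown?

All Mondays; the gaps (35, 28, 28) vary with month length.
This is the last Monday of each month.
August 2022 ends with Monday Aug 29 2022.
Last Monday of September 2022: Sep 26 2022.
October 2022 ends with Monday Oct 31 2022.
Last Monday of November 2022: Nov 28 2022.
December 2022 ends with Monday Dec 26 2022.

Dec 26 2022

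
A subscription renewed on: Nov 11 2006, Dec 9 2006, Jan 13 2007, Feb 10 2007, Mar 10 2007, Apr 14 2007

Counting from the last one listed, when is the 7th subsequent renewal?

All dates are Saturdays, 28, 35, 28, 28, 35 days apart.
Specifically, the 2nd Saturday of each month.
2nd Saturday of May 2007: May 12 2007.
2nd Saturday of June 2007: Jun 9 2007.
July 2007 — 2nd Saturday is Jul 14 2007.
2nd Saturday of August 2007: Aug 11 2007.
September 2007 — 2nd Saturday is Sep 8 2007.
October 2007 — 2nd Saturday is Oct 13 2007.
2nd Saturday of November 2007: Nov 10 2007.

Nov 10 2007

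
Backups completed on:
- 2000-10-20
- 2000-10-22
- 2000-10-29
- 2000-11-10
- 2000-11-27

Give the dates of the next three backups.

2000-12-19, 2001-01-15, 2001-02-16

Intervals are 2, 7, 12, 17 days — an arithmetic progression with common difference 5.
Next gap: 22 days. 2000-11-27 + 22 days = 2000-12-19.
Next gap: 27 days. 2000-12-19 + 27 days = 2001-01-15.
Next gap: 32 days. 2001-01-15 + 32 days = 2001-02-16.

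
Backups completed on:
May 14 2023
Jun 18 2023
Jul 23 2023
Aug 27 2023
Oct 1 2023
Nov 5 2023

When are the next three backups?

Dec 10 2023, Jan 14 2024, Feb 18 2024

Every event comes 35 days after the last (35, 35, 35, 35, 35).
Nov 5 2023 + 35 days = Dec 10 2023.
Dec 10 2023 + 35 days = Jan 14 2024.
Jan 14 2024 + 35 days = Feb 18 2024.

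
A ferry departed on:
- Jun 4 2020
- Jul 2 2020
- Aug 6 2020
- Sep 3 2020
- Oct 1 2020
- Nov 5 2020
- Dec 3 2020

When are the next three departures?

All dates are Thursdays, 28, 35, 28, 28, 35, 28 days apart.
Specifically, the 1st Thursday of each month.
January 2021 — 1st Thursday is Jan 7 2021.
February 2021 — 1st Thursday is Feb 4 2021.
March 2021 — 1st Thursday is Mar 4 2021.

Jan 7 2021, Feb 4 2021, Mar 4 2021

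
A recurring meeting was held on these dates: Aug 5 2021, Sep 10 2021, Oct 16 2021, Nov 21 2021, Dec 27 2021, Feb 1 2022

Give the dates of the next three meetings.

Every event comes 36 days after the last (36, 36, 36, 36, 36).
Feb 1 2022 + 36 days = Mar 9 2022.
Mar 9 2022 + 36 days = Apr 14 2022.
Apr 14 2022 + 36 days = May 20 2022.

Mar 9 2022, Apr 14 2022, May 20 2022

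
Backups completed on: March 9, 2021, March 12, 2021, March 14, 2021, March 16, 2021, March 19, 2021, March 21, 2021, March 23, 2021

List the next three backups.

Every event lands on a Tuesday or Friday or Sunday (gaps cycle 3, 2, 2, 3, 2, 2).
So the schedule is: every Tuesday, Friday and Sunday.
The following Friday is March 26, 2021.
The following Sunday is March 28, 2021.
The following Tuesday is March 30, 2021.

March 26, 2021; March 28, 2021; March 30, 2021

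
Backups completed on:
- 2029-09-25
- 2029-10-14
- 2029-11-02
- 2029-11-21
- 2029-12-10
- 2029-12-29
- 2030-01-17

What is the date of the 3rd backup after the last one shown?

Gaps between consecutive events: 19, 19, 19, 19, 19, 19 days — a constant 19-day interval.
2030-01-17 + 19 days = 2030-02-05.
2030-02-05 + 19 days = 2030-02-24.
2030-02-24 + 19 days = 2030-03-15.

2030-03-15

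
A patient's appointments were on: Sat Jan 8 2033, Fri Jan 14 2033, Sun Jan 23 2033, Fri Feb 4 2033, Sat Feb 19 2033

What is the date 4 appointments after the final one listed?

Intervals are 6, 9, 12, 15 days — an arithmetic progression with common difference 3.
Next gap: 18 days. Sat Feb 19 2033 + 18 days = Wed Mar 9 2033.
Next gap: 21 days. Wed Mar 9 2033 + 21 days = Wed Mar 30 2033.
Next gap: 24 days. Wed Mar 30 2033 + 24 days = Sat Apr 23 2033.
Next gap: 27 days. Sat Apr 23 2033 + 27 days = Fri May 20 2033.

Fri May 20 2033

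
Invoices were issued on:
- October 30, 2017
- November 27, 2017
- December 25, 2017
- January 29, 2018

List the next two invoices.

February 26, 2018; March 26, 2018

These are Mondays with 28, 28, 35-day gaps.
Each is the final Monday of its month — October 30, 2017 is past the 28th, so '4th Monday' doesn't fit.
Last Monday of February 2018: February 26, 2018.
March 2018 ends with Monday March 26, 2018.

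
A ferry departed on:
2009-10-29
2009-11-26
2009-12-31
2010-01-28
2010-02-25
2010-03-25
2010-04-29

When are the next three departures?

2010-05-27, 2010-06-24, 2010-07-29

Every date is a Thursday; gaps 28, 35, 28, 28, 28, 35 days.
Each is the last Thursday of its month (at least one falls on the 29th or later, ruling out '4th Thursday').
May 2010 ends with Thursday 2010-05-27.
June 2010 ends with Thursday 2010-06-24.
July 2010 ends with Thursday 2010-07-29.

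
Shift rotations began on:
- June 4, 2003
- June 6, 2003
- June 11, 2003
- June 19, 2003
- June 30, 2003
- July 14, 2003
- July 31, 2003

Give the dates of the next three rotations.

August 20, 2003; September 12, 2003; October 8, 2003

Intervals are 2, 5, 8, 11, 14, 17 days — an arithmetic progression with common difference 3.
Next gap: 20 days. July 31, 2003 + 20 days = August 20, 2003.
Next gap: 23 days. August 20, 2003 + 23 days = September 12, 2003.
Next gap: 26 days. September 12, 2003 + 26 days = October 8, 2003.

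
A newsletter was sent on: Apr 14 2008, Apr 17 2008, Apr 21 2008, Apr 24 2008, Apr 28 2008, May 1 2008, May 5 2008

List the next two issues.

May 8 2008, May 12 2008

Every event lands on a Monday or Thursday (gaps cycle 3, 4, 3, 4, 3, 4).
So the schedule is: every Monday and Thursday.
The following Thursday is May 8 2008.
Next Monday: May 12 2008.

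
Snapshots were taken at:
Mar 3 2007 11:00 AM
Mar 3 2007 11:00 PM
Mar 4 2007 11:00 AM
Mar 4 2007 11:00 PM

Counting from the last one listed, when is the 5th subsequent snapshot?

Mar 7 2007 11:00 AM

Spacing: 12, 12, 12 h — constant 12 h.
Mar 4 2007 11:00 PM + 12 h = Mar 5 2007 11:00 AM.
Mar 5 2007 11:00 AM + 12 h = Mar 5 2007 11:00 PM.
Mar 5 2007 11:00 PM + 12 h = Mar 6 2007 11:00 AM.
Mar 6 2007 11:00 AM + 12 h = Mar 6 2007 11:00 PM.
Mar 6 2007 11:00 PM + 12 h = Mar 7 2007 11:00 AM.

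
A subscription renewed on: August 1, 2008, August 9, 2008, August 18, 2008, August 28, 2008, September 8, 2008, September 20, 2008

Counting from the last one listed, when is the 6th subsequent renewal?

December 22, 2008

Intervals are 8, 9, 10, 11, 12 days — an arithmetic progression with common difference 1.
Next gap: 13 days. September 20, 2008 + 13 days = October 3, 2008.
Next gap: 14 days. October 3, 2008 + 14 days = October 17, 2008.
Next gap: 15 days. October 17, 2008 + 15 days = November 1, 2008.
Next gap: 16 days. November 1, 2008 + 16 days = November 17, 2008.
Next gap: 17 days. November 17, 2008 + 17 days = December 4, 2008.
Next gap: 18 days. December 4, 2008 + 18 days = December 22, 2008.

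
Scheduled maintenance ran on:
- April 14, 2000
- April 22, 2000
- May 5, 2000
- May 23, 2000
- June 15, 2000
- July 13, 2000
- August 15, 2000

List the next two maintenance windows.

The spacing grows by 5 each time: 8, 13, 18, 23, 28, 33 days.
Next gap: 38 days. August 15, 2000 + 38 days = September 22, 2000.
Next gap: 43 days. September 22, 2000 + 43 days = November 4, 2000.

September 22, 2000; November 4, 2000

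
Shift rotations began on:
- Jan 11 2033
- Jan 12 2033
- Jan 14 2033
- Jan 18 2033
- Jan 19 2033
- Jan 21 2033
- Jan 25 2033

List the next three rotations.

Every event lands on a Tuesday or Wednesday or Friday (gaps cycle 1, 2, 4, 1, 2, 4).
So the schedule is: every Tuesday, Wednesday and Friday.
The following Wednesday is Jan 26 2033.
The following Friday is Jan 28 2033.
Next Tuesday: Feb 1 2033.

Jan 26 2033, Jan 28 2033, Feb 1 2033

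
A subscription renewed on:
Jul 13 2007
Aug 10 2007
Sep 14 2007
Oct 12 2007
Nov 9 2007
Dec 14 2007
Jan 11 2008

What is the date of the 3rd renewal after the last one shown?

All dates are Fridays, 28, 35, 28, 28, 35, 28 days apart.
Specifically, the 2nd Friday of each month.
2nd Friday of February 2008: Feb 8 2008.
2nd Friday of March 2008: Mar 14 2008.
2nd Friday of April 2008: Apr 11 2008.

Apr 11 2008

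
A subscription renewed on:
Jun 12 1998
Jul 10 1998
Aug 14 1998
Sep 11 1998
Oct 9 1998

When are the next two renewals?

Nov 13 1998, Dec 11 1998

These are Fridays at 28- or 35-day spacing (28, 35, 28, 28).
The pattern: 2nd Friday of the month.
2nd Friday of November 1998: Nov 13 1998.
December 1998 — 2nd Friday is Dec 11 1998.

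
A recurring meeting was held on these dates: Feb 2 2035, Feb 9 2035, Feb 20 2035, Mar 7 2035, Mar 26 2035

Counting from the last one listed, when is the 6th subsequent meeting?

Intervals are 7, 11, 15, 19 days — an arithmetic progression with common difference 4.
Next gap: 23 days. Mar 26 2035 + 23 days = Apr 18 2035.
Next gap: 27 days. Apr 18 2035 + 27 days = May 15 2035.
Next gap: 31 days. May 15 2035 + 31 days = Jun 15 2035.
Next gap: 35 days. Jun 15 2035 + 35 days = Jul 20 2035.
Next gap: 39 days. Jul 20 2035 + 39 days = Aug 28 2035.
Next gap: 43 days. Aug 28 2035 + 43 days = Oct 10 2035.

Oct 10 2035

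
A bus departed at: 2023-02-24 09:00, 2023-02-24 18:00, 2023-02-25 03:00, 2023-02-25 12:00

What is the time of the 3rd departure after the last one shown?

2023-02-26 15:00

Gaps: 9, 9, 9 hours — each event is 9 hours after the previous one.
2023-02-25 12:00 + 9 h = 2023-02-25 21:00.
2023-02-25 21:00 + 9 h = 2023-02-26 06:00.
2023-02-26 06:00 + 9 h = 2023-02-26 15:00.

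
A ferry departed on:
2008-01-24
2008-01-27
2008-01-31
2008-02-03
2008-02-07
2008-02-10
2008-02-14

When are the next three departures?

2008-02-17, 2008-02-21, 2008-02-24

Every event lands on a Thursday or Sunday (gaps cycle 3, 4, 3, 4, 3, 4).
So the schedule is: every Thursday and Sunday.
The following Sunday is 2008-02-17.
Next Thursday: 2008-02-21.
The following Sunday is 2008-02-24.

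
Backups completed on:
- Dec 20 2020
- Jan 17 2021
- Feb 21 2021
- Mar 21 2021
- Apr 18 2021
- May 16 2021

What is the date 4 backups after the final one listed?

Gaps: 28, 35, 28, 28, 28 days — a mix of 28 and 35. Every date is a Sunday.
Each is the 3rd Sunday of its month.
June 2021 — 3rd Sunday is Jun 20 2021.
3rd Sunday of July 2021: Jul 18 2021.
3rd Sunday of August 2021: Aug 15 2021.
September 2021 — 3rd Sunday is Sep 19 2021.

Sep 19 2021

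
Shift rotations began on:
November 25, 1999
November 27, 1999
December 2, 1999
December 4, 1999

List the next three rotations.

December 9, 1999; December 11, 1999; December 16, 1999

Gaps: 2, 5, 2 days — not constant, but cyclic with period 2.
The events fall on every Thursday and Saturday.
Next Thursday: December 9, 1999.
The following Saturday is December 11, 1999.
The following Thursday is December 16, 1999.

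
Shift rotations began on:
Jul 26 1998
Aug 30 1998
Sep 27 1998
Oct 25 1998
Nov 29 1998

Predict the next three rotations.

Every date is a Sunday; gaps 35, 28, 28, 35 days.
Each is the last Sunday of its month (at least one falls on the 29th or later, ruling out '4th Sunday').
December 1998 ends with Sunday Dec 27 1998.
January 1999 ends with Sunday Jan 31 1999.
Last Sunday of February 1999: Feb 28 1999.

Dec 27 1998, Jan 31 1999, Feb 28 1999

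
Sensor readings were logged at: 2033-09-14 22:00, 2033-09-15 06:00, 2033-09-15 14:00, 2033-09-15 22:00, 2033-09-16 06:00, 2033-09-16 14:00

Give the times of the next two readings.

2033-09-16 22:00, 2033-09-17 06:00

The interval is a steady 8 hours (8, 8, 8, 8, 8).
2033-09-16 14:00 + 8 h = 2033-09-16 22:00.
2033-09-16 22:00 + 8 h = 2033-09-17 06:00.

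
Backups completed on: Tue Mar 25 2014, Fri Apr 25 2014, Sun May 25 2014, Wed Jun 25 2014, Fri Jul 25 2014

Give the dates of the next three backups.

Each date is the 25th; the gaps (31, 30, 31, 30) track the month lengths.
The rule is the 25th of each month.
August 2014: Mon Aug 25 2014.
September 2014: Thu Sep 25 2014.
Next: October 2014 → Sat Oct 25 2014.

Mon Aug 25 2014, Thu Sep 25 2014, Sat Oct 25 2014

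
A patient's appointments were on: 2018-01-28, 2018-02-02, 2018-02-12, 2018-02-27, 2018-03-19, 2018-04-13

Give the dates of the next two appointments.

2018-05-13, 2018-06-17

Gaps: 5, 10, 15, 20, 25 days — each gap is 5 larger than the previous one.
Next gap: 30 days. 2018-04-13 + 30 days = 2018-05-13.
Next gap: 35 days. 2018-05-13 + 35 days = 2018-06-17.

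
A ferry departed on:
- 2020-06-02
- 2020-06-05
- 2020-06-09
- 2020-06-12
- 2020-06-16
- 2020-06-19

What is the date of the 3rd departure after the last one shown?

2020-06-30

Gaps: 3, 4, 3, 4, 3 days — not constant, but cyclic with period 2.
The events fall on every Tuesday and Friday.
Next Tuesday: 2020-06-23.
The following Friday is 2020-06-26.
The following Tuesday is 2020-06-30.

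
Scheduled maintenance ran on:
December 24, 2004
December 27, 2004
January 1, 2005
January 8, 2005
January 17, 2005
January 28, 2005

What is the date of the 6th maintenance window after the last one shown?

May 16, 2005

Gaps: 3, 5, 7, 9, 11 days — each gap is 2 larger than the previous one.
Next gap: 13 days. January 28, 2005 + 13 days = February 10, 2005.
Next gap: 15 days. February 10, 2005 + 15 days = February 25, 2005.
Next gap: 17 days. February 25, 2005 + 17 days = March 14, 2005.
Next gap: 19 days. March 14, 2005 + 19 days = April 2, 2005.
Next gap: 21 days. April 2, 2005 + 21 days = April 23, 2005.
Next gap: 23 days. April 23, 2005 + 23 days = May 16, 2005.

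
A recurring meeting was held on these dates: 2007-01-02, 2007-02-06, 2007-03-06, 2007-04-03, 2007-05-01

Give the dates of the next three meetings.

2007-06-05, 2007-07-03, 2007-08-07

These are Tuesdays at 28- or 35-day spacing (35, 28, 28, 28).
The pattern: 1st Tuesday of the month.
June 2007 — 1st Tuesday is 2007-06-05.
July 2007 — 1st Tuesday is 2007-07-03.
August 2007 — 1st Tuesday is 2007-08-07.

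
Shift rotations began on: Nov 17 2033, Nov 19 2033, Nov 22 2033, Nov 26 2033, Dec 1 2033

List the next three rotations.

Gaps: 2, 3, 4, 5 days — each gap is 1 larger than the previous one.
Next gap: 6 days. Dec 1 2033 + 6 days = Dec 7 2033.
Next gap: 7 days. Dec 7 2033 + 7 days = Dec 14 2033.
Next gap: 8 days. Dec 14 2033 + 8 days = Dec 22 2033.

Dec 7 2033, Dec 14 2033, Dec 22 2033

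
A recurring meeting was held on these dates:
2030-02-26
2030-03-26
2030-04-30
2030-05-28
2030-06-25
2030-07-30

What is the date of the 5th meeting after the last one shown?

These are Tuesdays with 28, 35, 28, 28, 35-day gaps.
Each is the final Tuesday of its month — 2030-04-30 is past the 28th, so '4th Tuesday' doesn't fit.
August 2030 ends with Tuesday 2030-08-27.
September 2030 ends with Tuesday 2030-09-24.
October 2030 ends with Tuesday 2030-10-29.
Last Tuesday of November 2030: 2030-11-26.
Last Tuesday of December 2030: 2030-12-31.

2030-12-31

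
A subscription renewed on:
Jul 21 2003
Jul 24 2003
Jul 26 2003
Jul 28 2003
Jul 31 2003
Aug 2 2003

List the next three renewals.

Aug 4 2003, Aug 7 2003, Aug 9 2003

Every event lands on a Monday or Thursday or Saturday (gaps cycle 3, 2, 2, 3, 2).
So the schedule is: every Monday, Thursday and Saturday.
The following Monday is Aug 4 2003.
The following Thursday is Aug 7 2003.
The following Saturday is Aug 9 2003.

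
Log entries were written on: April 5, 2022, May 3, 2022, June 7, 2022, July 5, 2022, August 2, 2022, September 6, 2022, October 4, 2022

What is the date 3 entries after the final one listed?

All dates are Tuesdays, 28, 35, 28, 28, 35, 28 days apart.
Specifically, the 1st Tuesday of each month.
November 2022 — 1st Tuesday is November 1, 2022.
December 2022 — 1st Tuesday is December 6, 2022.
January 2023 — 1st Tuesday is January 3, 2023.

January 3, 2023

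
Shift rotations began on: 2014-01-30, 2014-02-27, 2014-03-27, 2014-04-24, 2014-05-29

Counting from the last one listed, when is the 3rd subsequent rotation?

2014-08-28

These are Thursdays with 28, 28, 28, 35-day gaps.
Each is the final Thursday of its month — 2014-01-30 is past the 28th, so '4th Thursday' doesn't fit.
June 2014 ends with Thursday 2014-06-26.
July 2014 ends with Thursday 2014-07-31.
Last Thursday of August 2014: 2014-08-28.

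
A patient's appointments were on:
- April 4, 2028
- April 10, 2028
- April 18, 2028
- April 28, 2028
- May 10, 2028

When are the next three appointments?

May 24, 2028; June 9, 2028; June 27, 2028

Intervals are 6, 8, 10, 12 days — an arithmetic progression with common difference 2.
Next gap: 14 days. May 10, 2028 + 14 days = May 24, 2028.
Next gap: 16 days. May 24, 2028 + 16 days = June 9, 2028.
Next gap: 18 days. June 9, 2028 + 18 days = June 27, 2028.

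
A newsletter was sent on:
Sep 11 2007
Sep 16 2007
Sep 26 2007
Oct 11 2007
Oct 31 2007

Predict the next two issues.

Nov 25 2007, Dec 25 2007

Intervals are 5, 10, 15, 20 days — an arithmetic progression with common difference 5.
Next gap: 25 days. Oct 31 2007 + 25 days = Nov 25 2007.
Next gap: 30 days. Nov 25 2007 + 30 days = Dec 25 2007.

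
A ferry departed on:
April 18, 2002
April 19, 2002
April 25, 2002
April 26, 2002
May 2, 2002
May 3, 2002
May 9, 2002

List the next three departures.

May 10, 2002; May 16, 2002; May 17, 2002

Gaps: 1, 6, 1, 6, 1, 6 days — not constant, but cyclic with period 2.
The events fall on every Thursday and Friday.
Next Friday: May 10, 2002.
Next Thursday: May 16, 2002.
Next Friday: May 17, 2002.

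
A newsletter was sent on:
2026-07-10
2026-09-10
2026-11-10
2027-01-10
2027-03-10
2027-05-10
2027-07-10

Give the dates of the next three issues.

Each date is the 10th; the gaps (62, 61, 61, 59, 61, 61) track the month lengths.
The rule is the 10th of every 2 months.
Next: September 2027 → 2027-09-10.
Next: November 2027 → 2027-11-10.
Next: January 2028 → 2028-01-10.

2027-09-10, 2027-11-10, 2028-01-10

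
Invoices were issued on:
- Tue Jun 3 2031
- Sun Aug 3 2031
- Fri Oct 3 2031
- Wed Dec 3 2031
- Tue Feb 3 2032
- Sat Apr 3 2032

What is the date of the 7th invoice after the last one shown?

Gaps: 61, 61, 61, 62, 60 days — not constant. Every event is on the 3rd of the month.
Pattern: the 3rd of every 2 months.
June 2032: Thu Jun 3 2032.
August 2032: Tue Aug 3 2032.
Next: October 2032 → Sun Oct 3 2032.
December 2032: Fri Dec 3 2032.
Next: February 2033 → Thu Feb 3 2033.
Next: April 2033 → Sun Apr 3 2033.
Next: June 2033 → Fri Jun 3 2033.

Fri Jun 3 2033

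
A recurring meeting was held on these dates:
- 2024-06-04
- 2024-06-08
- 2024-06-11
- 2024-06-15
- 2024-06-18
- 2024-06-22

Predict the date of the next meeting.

2024-06-25

The gap pattern 4, 3, 4, 3, 4 repeats every 2 events.
These are the Tuesdays and Saturdays of each week.
Next Tuesday: 2024-06-25.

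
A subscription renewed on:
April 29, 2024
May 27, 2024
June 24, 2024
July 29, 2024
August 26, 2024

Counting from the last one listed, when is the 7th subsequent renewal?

All Mondays; the gaps (28, 28, 35, 28) vary with month length.
This is the last Monday of each month.
September 2024 ends with Monday September 30, 2024.
Last Monday of October 2024: October 28, 2024.
Last Monday of November 2024: November 25, 2024.
Last Monday of December 2024: December 30, 2024.
Last Monday of January 2025: January 27, 2025.
February 2025 ends with Monday February 24, 2025.
Last Monday of March 2025: March 31, 2025.

March 31, 2025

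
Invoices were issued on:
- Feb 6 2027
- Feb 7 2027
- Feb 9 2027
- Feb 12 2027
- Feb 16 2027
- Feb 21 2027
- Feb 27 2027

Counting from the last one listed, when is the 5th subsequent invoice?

Gaps: 1, 2, 3, 4, 5, 6 days — each gap is 1 larger than the previous one.
Next gap: 7 days. Feb 27 2027 + 7 days = Mar 6 2027.
Next gap: 8 days. Mar 6 2027 + 8 days = Mar 14 2027.
Next gap: 9 days. Mar 14 2027 + 9 days = Mar 23 2027.
Next gap: 10 days. Mar 23 2027 + 10 days = Apr 2 2027.
Next gap: 11 days. Apr 2 2027 + 11 days = Apr 13 2027.

Apr 13 2027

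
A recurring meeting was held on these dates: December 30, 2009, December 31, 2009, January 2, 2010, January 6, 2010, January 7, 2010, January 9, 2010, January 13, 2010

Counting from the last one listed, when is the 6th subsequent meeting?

January 27, 2010

The gap pattern 1, 2, 4, 1, 2, 4 repeats every 3 events.
These are the Wednesdays, Thursdays and Saturdays of each week.
Next Thursday: January 14, 2010.
Next Saturday: January 16, 2010.
Next Wednesday: January 20, 2010.
The following Thursday is January 21, 2010.
The following Saturday is January 23, 2010.
Next Wednesday: January 27, 2010.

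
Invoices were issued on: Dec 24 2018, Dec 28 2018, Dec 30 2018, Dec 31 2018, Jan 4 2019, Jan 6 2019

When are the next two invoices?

Jan 7 2019, Jan 11 2019

Gaps: 4, 2, 1, 4, 2 days — not constant, but cyclic with period 3.
The events fall on every Monday, Friday and Sunday.
Next Monday: Jan 7 2019.
Next Friday: Jan 11 2019.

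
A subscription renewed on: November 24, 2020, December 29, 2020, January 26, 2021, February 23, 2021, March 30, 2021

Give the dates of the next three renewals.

All Tuesdays; the gaps (35, 28, 28, 35) vary with month length.
This is the last Tuesday of each month.
Last Tuesday of April 2021: April 27, 2021.
May 2021 ends with Tuesday May 25, 2021.
June 2021 ends with Tuesday June 29, 2021.

April 27, 2021; May 25, 2021; June 29, 2021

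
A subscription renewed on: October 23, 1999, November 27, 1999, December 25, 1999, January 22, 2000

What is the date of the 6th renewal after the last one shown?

Gaps: 35, 28, 28 days — a mix of 28 and 35. Every date is a Saturday.
Each is the 4th Saturday of its month.
February 2000 — 4th Saturday is February 26, 2000.
4th Saturday of March 2000: March 25, 2000.
4th Saturday of April 2000: April 22, 2000.
4th Saturday of May 2000: May 27, 2000.
June 2000 — 4th Saturday is June 24, 2000.
4th Saturday of July 2000: July 22, 2000.

July 22, 2000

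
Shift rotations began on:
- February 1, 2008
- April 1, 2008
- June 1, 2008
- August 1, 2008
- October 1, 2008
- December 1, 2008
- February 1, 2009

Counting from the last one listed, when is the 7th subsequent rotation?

The day-of-month is always 1 (60, 61, 61, 61, 61, 62 days between events).
So this recurs on the 1st of every 2 months.
Next: April 2009 → April 1, 2009.
Next: June 2009 → June 1, 2009.
Next: August 2009 → August 1, 2009.
Next: October 2009 → October 1, 2009.
Next: December 2009 → December 1, 2009.
Next: February 2010 → February 1, 2010.
April 2010: April 1, 2010.

April 1, 2010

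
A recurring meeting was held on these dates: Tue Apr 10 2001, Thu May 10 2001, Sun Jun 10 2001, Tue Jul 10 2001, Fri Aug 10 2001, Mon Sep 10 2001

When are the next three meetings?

Wed Oct 10 2001, Sat Nov 10 2001, Mon Dec 10 2001

The day-of-month is always 10 (30, 31, 30, 31, 31 days between events).
So this recurs on the 10th of each month.
October 2001: Wed Oct 10 2001.
Next: November 2001 → Sat Nov 10 2001.
December 2001: Mon Dec 10 2001.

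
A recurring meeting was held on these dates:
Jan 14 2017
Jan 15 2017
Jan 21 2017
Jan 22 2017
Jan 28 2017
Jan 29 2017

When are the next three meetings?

The gap pattern 1, 6, 1, 6, 1 repeats every 2 events.
These are the Saturdays and Sundays of each week.
The following Saturday is Feb 4 2017.
The following Sunday is Feb 5 2017.
The following Saturday is Feb 11 2017.

Feb 4 2017, Feb 5 2017, Feb 11 2017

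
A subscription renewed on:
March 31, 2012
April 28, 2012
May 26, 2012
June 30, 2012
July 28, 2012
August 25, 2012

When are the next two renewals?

All Saturdays; the gaps (28, 28, 35, 28, 28) vary with month length.
This is the last Saturday of each month.
Last Saturday of September 2012: September 29, 2012.
Last Saturday of October 2012: October 27, 2012.

September 29, 2012; October 27, 2012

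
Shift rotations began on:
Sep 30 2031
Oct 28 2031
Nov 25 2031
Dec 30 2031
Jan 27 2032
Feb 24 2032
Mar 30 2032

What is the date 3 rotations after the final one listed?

Every date is a Tuesday; gaps 28, 28, 35, 28, 28, 35 days.
Each is the last Tuesday of its month (at least one falls on the 29th or later, ruling out '4th Tuesday').
April 2032 ends with Tuesday Apr 27 2032.
May 2032 ends with Tuesday May 25 2032.
June 2032 ends with Tuesday Jun 29 2032.

Jun 29 2032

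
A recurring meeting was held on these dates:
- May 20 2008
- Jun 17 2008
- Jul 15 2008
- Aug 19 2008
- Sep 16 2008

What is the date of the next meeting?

All dates are Tuesdays, 28, 28, 35, 28 days apart.
Specifically, the 3rd Tuesday of each month.
3rd Tuesday of October 2008: Oct 21 2008.

Oct 21 2008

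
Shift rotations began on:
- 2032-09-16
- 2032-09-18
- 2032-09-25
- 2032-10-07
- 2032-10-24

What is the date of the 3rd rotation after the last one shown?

2033-01-13

Intervals are 2, 7, 12, 17 days — an arithmetic progression with common difference 5.
Next gap: 22 days. 2032-10-24 + 22 days = 2032-11-15.
Next gap: 27 days. 2032-11-15 + 27 days = 2032-12-12.
Next gap: 32 days. 2032-12-12 + 32 days = 2033-01-13.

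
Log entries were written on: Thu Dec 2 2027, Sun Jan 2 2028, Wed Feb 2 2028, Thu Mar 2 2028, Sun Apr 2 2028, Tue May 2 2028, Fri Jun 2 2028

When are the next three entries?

Gaps: 31, 31, 29, 31, 30, 31 days — not constant. Every event is on the 2nd of the month.
Pattern: the 2nd of each month.
July 2028: Sun Jul 2 2028.
Next: August 2028 → Wed Aug 2 2028.
September 2028: Sat Sep 2 2028.

Sun Jul 2 2028, Wed Aug 2 2028, Sat Sep 2 2028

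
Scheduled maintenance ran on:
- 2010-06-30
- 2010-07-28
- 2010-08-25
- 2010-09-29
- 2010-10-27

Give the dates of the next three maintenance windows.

2010-11-24, 2010-12-29, 2011-01-26

All Wednesdays; the gaps (28, 28, 35, 28) vary with month length.
This is the last Wednesday of each month.
Last Wednesday of November 2010: 2010-11-24.
December 2010 ends with Wednesday 2010-12-29.
Last Wednesday of January 2011: 2011-01-26.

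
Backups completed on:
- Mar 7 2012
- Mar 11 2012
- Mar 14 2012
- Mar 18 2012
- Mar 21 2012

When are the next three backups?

Every event lands on a Wednesday or Sunday (gaps cycle 4, 3, 4, 3).
So the schedule is: every Wednesday and Sunday.
Next Sunday: Mar 25 2012.
Next Wednesday: Mar 28 2012.
The following Sunday is Apr 1 2012.

Mar 25 2012, Mar 28 2012, Apr 1 2012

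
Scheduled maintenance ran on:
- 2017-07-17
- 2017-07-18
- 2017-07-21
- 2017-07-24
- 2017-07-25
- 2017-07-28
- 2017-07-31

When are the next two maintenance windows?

Every event lands on a Monday or Tuesday or Friday (gaps cycle 1, 3, 3, 1, 3, 3).
So the schedule is: every Monday, Tuesday and Friday.
The following Tuesday is 2017-08-01.
The following Friday is 2017-08-04.

2017-08-01, 2017-08-04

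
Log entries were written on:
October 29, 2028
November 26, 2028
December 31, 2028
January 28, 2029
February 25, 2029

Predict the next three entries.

All Sundays; the gaps (28, 35, 28, 28) vary with month length.
This is the last Sunday of each month.
March 2029 ends with Sunday March 25, 2029.
April 2029 ends with Sunday April 29, 2029.
May 2029 ends with Sunday May 27, 2029.

March 25, 2029; April 29, 2029; May 27, 2029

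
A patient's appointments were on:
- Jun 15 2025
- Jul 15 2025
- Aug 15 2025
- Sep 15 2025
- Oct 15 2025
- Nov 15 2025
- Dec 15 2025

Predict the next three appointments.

Jan 15 2026, Feb 15 2026, Mar 15 2026

Gaps: 30, 31, 31, 30, 31, 30 days — not constant. Every event is on the 15th of the month.
Pattern: the 15th of each month.
January 2026: Jan 15 2026.
February 2026: Feb 15 2026.
Next: March 2026 → Mar 15 2026.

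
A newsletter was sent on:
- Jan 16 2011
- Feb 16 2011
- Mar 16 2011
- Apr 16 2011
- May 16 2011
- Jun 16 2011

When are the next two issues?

Jul 16 2011, Aug 16 2011

Gaps: 31, 28, 31, 30, 31 days — not constant. Every event is on the 16th of the month.
Pattern: the 16th of each month.
Next: July 2011 → Jul 16 2011.
August 2011: Aug 16 2011.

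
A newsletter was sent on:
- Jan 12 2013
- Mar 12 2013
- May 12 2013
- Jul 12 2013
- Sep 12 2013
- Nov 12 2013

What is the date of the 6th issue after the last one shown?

Nov 12 2014

The day-of-month is always 12 (59, 61, 61, 62, 61 days between events).
So this recurs on the 12th of every 2 months.
Next: January 2014 → Jan 12 2014.
March 2014: Mar 12 2014.
Next: May 2014 → May 12 2014.
Next: July 2014 → Jul 12 2014.
September 2014: Sep 12 2014.
Next: November 2014 → Nov 12 2014.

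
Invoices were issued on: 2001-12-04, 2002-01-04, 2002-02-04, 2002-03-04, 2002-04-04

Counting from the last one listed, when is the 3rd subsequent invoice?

Gaps: 31, 31, 28, 31 days — not constant. Every event is on the 4th of the month.
Pattern: the 4th of each month.
May 2002: 2002-05-04.
Next: June 2002 → 2002-06-04.
July 2002: 2002-07-04.

2002-07-04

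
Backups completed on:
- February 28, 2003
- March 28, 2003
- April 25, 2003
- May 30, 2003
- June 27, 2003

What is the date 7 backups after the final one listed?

These are Fridays with 28, 28, 35, 28-day gaps.
Each is the final Friday of its month — May 30, 2003 is past the 28th, so '4th Friday' doesn't fit.
July 2003 ends with Friday July 25, 2003.
Last Friday of August 2003: August 29, 2003.
September 2003 ends with Friday September 26, 2003.
Last Friday of October 2003: October 31, 2003.
November 2003 ends with Friday November 28, 2003.
December 2003 ends with Friday December 26, 2003.
January 2004 ends with Friday January 30, 2004.

January 30, 2004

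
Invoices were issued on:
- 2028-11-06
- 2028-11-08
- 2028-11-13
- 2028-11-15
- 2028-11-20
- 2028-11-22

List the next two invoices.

2028-11-27, 2028-11-29

Every event lands on a Monday or Wednesday (gaps cycle 2, 5, 2, 5, 2).
So the schedule is: every Monday and Wednesday.
The following Monday is 2028-11-27.
Next Wednesday: 2028-11-29.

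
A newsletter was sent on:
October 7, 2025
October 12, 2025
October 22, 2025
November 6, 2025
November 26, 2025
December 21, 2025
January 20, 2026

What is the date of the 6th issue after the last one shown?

Gaps: 5, 10, 15, 20, 25, 30 days — each gap is 5 larger than the previous one.
Next gap: 35 days. January 20, 2026 + 35 days = February 24, 2026.
Next gap: 40 days. February 24, 2026 + 40 days = April 5, 2026.
Next gap: 45 days. April 5, 2026 + 45 days = May 20, 2026.
Next gap: 50 days. May 20, 2026 + 50 days = July 9, 2026.
Next gap: 55 days. July 9, 2026 + 55 days = September 2, 2026.
Next gap: 60 days. September 2, 2026 + 60 days = November 1, 2026.

November 1, 2026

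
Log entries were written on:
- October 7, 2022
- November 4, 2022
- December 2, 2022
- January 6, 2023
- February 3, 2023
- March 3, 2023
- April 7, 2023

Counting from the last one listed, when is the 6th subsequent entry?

October 6, 2023

These are Fridays at 28- or 35-day spacing (28, 28, 35, 28, 28, 35).
The pattern: 1st Friday of the month.
May 2023 — 1st Friday is May 5, 2023.
June 2023 — 1st Friday is June 2, 2023.
July 2023 — 1st Friday is July 7, 2023.
August 2023 — 1st Friday is August 4, 2023.
1st Friday of September 2023: September 1, 2023.
October 2023 — 1st Friday is October 6, 2023.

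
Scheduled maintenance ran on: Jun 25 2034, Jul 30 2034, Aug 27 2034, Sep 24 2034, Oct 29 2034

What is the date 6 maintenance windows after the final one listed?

Every date is a Sunday; gaps 35, 28, 28, 35 days.
Each is the last Sunday of its month (at least one falls on the 29th or later, ruling out '4th Sunday').
Last Sunday of November 2034: Nov 26 2034.
Last Sunday of December 2034: Dec 31 2034.
Last Sunday of January 2035: Jan 28 2035.
Last Sunday of February 2035: Feb 25 2035.
March 2035 ends with Sunday Mar 25 2035.
April 2035 ends with Sunday Apr 29 2035.

Apr 29 2035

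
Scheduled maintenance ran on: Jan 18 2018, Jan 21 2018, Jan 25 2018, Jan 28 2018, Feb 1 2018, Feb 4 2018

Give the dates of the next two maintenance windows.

The gap pattern 3, 4, 3, 4, 3 repeats every 2 events.
These are the Thursdays and Sundays of each week.
The following Thursday is Feb 8 2018.
Next Sunday: Feb 11 2018.

Feb 8 2018, Feb 11 2018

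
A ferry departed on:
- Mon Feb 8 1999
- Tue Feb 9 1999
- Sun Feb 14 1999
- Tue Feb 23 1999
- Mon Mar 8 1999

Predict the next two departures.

Intervals are 1, 5, 9, 13 days — an arithmetic progression with common difference 4.
Next gap: 17 days. Mon Mar 8 1999 + 17 days = Thu Mar 25 1999.
Next gap: 21 days. Thu Mar 25 1999 + 21 days = Thu Apr 15 1999.

Thu Mar 25 1999, Thu Apr 15 1999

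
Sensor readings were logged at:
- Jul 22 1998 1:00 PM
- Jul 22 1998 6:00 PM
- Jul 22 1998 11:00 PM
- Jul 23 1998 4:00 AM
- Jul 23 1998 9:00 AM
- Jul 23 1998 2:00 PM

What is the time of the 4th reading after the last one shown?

Gaps: 5, 5, 5, 5, 5 hours — each event is 5 hours after the previous one.
Jul 23 1998 2:00 PM + 5 h = Jul 23 1998 7:00 PM.
Jul 23 1998 7:00 PM + 5 h = Jul 24 1998 12:00 AM.
Jul 24 1998 12:00 AM + 5 h = Jul 24 1998 5:00 AM.
Jul 24 1998 5:00 AM + 5 h = Jul 24 1998 10:00 AM.

Jul 24 1998 10:00 AM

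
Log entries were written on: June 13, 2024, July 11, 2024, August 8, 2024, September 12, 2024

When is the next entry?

All dates are Thursdays, 28, 28, 35 days apart.
Specifically, the 2nd Thursday of each month.
2nd Thursday of October 2024: October 10, 2024.

October 10, 2024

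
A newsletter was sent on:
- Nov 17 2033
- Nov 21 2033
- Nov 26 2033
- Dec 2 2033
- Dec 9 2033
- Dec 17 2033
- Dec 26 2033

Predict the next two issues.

Jan 5 2034, Jan 16 2034

The spacing grows by 1 each time: 4, 5, 6, 7, 8, 9 days.
Next gap: 10 days. Dec 26 2033 + 10 days = Jan 5 2034.
Next gap: 11 days. Jan 5 2034 + 11 days = Jan 16 2034.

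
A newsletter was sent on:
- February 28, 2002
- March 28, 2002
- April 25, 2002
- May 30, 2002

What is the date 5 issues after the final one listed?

October 31, 2002

Every date is a Thursday; gaps 28, 28, 35 days.
Each is the last Thursday of its month (at least one falls on the 29th or later, ruling out '4th Thursday').
June 2002 ends with Thursday June 27, 2002.
July 2002 ends with Thursday July 25, 2002.
August 2002 ends with Thursday August 29, 2002.
September 2002 ends with Thursday September 26, 2002.
October 2002 ends with Thursday October 31, 2002.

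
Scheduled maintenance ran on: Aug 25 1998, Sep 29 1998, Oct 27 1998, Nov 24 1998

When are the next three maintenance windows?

Dec 29 1998, Jan 26 1999, Feb 23 1999

All Tuesdays; the gaps (35, 28, 28) vary with month length.
This is the last Tuesday of each month.
Last Tuesday of December 1998: Dec 29 1998.
Last Tuesday of January 1999: Jan 26 1999.
Last Tuesday of February 1999: Feb 23 1999.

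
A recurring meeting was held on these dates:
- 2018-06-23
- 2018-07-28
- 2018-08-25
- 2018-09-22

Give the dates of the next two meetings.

2018-10-27, 2018-11-24

These are Saturdays at 28- or 35-day spacing (35, 28, 28).
The pattern: 4th Saturday of the month.
October 2018 — 4th Saturday is 2018-10-27.
4th Saturday of November 2018: 2018-11-24.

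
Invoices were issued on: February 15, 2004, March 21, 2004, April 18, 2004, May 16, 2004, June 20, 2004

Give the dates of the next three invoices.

July 18, 2004; August 15, 2004; September 19, 2004

These are Sundays at 28- or 35-day spacing (35, 28, 28, 35).
The pattern: 3rd Sunday of the month.
July 2004 — 3rd Sunday is July 18, 2004.
August 2004 — 3rd Sunday is August 15, 2004.
September 2004 — 3rd Sunday is September 19, 2004.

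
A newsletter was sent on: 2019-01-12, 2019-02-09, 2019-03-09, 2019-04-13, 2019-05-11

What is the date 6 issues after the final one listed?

2019-11-09

All dates are Saturdays, 28, 28, 35, 28 days apart.
Specifically, the 2nd Saturday of each month.
2nd Saturday of June 2019: 2019-06-08.
July 2019 — 2nd Saturday is 2019-07-13.
August 2019 — 2nd Saturday is 2019-08-10.
2nd Saturday of September 2019: 2019-09-14.
October 2019 — 2nd Saturday is 2019-10-12.
2nd Saturday of November 2019: 2019-11-09.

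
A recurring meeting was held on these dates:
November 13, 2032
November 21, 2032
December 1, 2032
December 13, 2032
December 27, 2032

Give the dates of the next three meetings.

January 12, 2033; January 30, 2033; February 19, 2033

Gaps: 8, 10, 12, 14 days — each gap is 2 larger than the previous one.
Next gap: 16 days. December 27, 2032 + 16 days = January 12, 2033.
Next gap: 18 days. January 12, 2033 + 18 days = January 30, 2033.
Next gap: 20 days. January 30, 2033 + 20 days = February 19, 2033.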